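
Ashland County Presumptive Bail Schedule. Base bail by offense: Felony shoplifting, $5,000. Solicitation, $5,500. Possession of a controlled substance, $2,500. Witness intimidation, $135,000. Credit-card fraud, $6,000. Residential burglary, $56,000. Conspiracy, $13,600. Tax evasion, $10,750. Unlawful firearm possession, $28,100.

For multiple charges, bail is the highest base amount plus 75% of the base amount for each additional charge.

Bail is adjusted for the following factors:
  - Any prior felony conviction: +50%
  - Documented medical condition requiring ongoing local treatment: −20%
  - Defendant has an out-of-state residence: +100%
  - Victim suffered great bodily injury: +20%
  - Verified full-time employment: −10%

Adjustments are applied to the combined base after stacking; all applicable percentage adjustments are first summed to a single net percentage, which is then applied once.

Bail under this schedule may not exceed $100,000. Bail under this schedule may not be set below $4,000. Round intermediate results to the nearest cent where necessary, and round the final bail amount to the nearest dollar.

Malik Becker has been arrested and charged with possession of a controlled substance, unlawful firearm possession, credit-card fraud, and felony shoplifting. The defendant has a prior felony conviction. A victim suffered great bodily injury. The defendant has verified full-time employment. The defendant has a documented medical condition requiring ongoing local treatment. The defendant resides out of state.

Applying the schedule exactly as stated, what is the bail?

$91,740

Base amounts from the schedule: possession of a controlled substance $2,500; unlawful firearm possession $28,100; credit-card fraud $6,000; felony shoplifting $5,000.
Stacking rule: highest base plus 75% of each additional charge. Highest is unlawful firearm possession at $28,100. Additional: $2,500 × 75% = $1,875; $6,000 × 75% = $4,500; $5,000 × 75% = $3,750. Combined base = $28,100 + $10,125 = $38,225.
Net percentage adjustment: +50% −20% +100% +20% −10% = +140%. $38,225 × 2.4 = $91,740.
$91,740 is within the $100,000 maximum.
$91,740 is at or above the $4,000 minimum.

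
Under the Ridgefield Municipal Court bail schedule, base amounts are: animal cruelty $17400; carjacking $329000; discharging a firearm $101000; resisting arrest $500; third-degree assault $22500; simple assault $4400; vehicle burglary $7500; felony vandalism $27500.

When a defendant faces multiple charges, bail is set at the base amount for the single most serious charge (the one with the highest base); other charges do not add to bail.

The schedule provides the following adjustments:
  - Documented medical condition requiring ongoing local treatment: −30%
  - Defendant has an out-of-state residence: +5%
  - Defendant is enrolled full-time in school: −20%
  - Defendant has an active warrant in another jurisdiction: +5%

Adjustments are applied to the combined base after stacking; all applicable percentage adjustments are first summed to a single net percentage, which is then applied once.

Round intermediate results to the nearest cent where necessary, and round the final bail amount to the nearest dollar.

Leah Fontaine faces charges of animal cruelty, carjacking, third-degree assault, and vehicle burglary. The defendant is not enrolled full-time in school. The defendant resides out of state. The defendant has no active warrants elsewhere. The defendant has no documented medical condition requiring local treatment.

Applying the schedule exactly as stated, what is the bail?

$345450

Base amounts from the schedule: animal cruelty $17400; carjacking $329000; third-degree assault $22500; vehicle burglary $7500.
Stacking rule: use the highest base only. Highest is carjacking at $329000. Combined base = $329000.
Defendant has an out-of-state residence (+5%): $329000 × 1.05 = $345450.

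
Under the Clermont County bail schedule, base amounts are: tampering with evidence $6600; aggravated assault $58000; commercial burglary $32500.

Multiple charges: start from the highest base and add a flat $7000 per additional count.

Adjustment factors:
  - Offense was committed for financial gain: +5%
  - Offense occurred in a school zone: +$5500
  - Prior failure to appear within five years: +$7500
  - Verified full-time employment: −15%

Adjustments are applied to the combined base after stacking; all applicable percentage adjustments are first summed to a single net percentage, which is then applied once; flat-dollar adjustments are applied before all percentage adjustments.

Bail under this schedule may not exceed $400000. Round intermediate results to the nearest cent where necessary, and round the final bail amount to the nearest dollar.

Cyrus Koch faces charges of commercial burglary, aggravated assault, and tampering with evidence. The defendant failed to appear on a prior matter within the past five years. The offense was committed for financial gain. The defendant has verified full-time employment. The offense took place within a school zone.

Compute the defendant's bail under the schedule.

$76500

Base amounts from the schedule: commercial burglary $32500; aggravated assault $58000; tampering with evidence $6600.
Stacking rule: highest base plus $7000 per additional charge. Highest is aggravated assault at $58000; 2 additional charges → +$14000. Combined base = $72000.
Offense occurred in a school zone (+$5500 flat): $72000 + $5500 = $77500.
Prior failure to appear within five years (+$7500 flat): $77500 + $7500 = $85000.
Net percentage adjustment: +5% −15% = −10%. $85000 × 0.9 = $76500.
$76500 is within the $400000 maximum.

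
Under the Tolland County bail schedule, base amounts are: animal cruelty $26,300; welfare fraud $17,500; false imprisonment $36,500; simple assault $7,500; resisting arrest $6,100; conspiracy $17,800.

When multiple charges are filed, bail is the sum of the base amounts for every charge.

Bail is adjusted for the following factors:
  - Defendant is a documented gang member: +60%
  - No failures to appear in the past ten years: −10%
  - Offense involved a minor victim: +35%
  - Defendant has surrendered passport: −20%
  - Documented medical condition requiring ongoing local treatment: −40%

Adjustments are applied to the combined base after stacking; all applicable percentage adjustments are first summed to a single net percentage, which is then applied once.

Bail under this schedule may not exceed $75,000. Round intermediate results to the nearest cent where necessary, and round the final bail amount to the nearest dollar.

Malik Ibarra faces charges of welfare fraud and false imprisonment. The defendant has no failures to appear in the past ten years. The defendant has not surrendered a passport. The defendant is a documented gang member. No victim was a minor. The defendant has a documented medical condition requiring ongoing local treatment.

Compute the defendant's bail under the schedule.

Base amounts from the schedule: welfare fraud $17,500; false imprisonment $36,500.
Stacking rule: sum of all bases. $17,500 + $36,500 = $54,000.
Net percentage adjustment: +60% −10% −40% = +10%. $54,000 × 1.1 = $59,400.
$59,400 is within the $75,000 maximum.

$59,400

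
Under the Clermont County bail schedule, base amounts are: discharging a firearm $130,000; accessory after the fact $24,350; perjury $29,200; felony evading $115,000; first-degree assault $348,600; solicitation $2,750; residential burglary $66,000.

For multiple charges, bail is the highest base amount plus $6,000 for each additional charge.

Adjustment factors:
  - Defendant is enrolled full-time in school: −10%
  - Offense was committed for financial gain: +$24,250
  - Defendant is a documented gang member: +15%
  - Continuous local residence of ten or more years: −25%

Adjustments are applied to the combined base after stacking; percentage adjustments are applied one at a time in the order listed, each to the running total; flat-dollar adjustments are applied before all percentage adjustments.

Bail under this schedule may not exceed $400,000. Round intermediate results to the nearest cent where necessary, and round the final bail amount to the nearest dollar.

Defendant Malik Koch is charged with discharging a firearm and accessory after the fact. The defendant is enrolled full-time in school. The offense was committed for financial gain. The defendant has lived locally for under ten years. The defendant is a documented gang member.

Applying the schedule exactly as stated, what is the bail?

Base amounts from the schedule: discharging a firearm $130,000; accessory after the fact $24,350.
Stacking rule: highest base plus $6,000 per additional charge. Highest is discharging a firearm at $130,000; 1 additional charge → +$6,000. Combined base = $136,000.
Offense was committed for financial gain (+$24,250 flat): $136,000 + $24,250 = $160,250.
Defendant is enrolled full-time in school (−10%): $160,250 × 0.9 = $144,225.
Defendant is a documented gang member (+15%): $144,225 × 1.15 = $165,858.75.
$165,858.75 is within the $400,000 maximum.
Rounded to the nearest dollar: $165,859.

$165,859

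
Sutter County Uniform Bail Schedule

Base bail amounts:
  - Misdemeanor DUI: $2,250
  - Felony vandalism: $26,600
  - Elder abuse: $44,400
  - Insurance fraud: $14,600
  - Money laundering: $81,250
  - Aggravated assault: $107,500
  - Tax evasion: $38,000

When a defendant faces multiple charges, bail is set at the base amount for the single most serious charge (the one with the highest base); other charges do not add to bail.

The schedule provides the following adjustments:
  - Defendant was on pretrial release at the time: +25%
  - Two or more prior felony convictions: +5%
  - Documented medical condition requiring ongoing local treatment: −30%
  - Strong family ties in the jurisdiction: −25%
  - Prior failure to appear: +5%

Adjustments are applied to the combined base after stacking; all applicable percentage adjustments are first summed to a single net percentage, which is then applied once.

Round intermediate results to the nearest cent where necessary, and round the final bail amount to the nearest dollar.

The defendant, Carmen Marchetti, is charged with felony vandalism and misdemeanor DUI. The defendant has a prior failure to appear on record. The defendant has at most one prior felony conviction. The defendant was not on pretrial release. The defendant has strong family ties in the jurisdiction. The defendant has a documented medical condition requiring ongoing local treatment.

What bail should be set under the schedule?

Base amounts from the schedule: felony vandalism $26,600; misdemeanor DUI $2,250.
Stacking rule: use the highest base only. Highest is felony vandalism at $26,600. Combined base = $26,600.
Net percentage adjustment: −30% −25% +5% = −50%. $26,600 × 0.5 = $13,300.

$13,300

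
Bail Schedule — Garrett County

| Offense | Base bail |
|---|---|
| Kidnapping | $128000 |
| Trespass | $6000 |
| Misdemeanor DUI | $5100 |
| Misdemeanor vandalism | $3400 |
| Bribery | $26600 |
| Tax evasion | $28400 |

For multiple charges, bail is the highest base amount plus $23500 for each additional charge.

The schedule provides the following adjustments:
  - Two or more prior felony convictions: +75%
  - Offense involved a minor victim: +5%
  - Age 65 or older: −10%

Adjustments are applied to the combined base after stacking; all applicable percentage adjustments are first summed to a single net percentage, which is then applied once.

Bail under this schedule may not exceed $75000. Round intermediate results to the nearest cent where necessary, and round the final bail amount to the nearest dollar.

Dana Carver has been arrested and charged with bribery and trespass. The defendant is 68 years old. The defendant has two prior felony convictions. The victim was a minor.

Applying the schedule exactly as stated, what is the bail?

Base amounts from the schedule: bribery $26600; trespass $6000.
Stacking rule: highest base plus $23500 per additional charge. Highest is bribery at $26600; 1 additional charge → +$23500. Combined base = $50100.
Net percentage adjustment: +75% +5% −10% = +70%. $50100 × 1.7 = $85170.
Result $85170 exceeds the maximum of $75000; bail is capped at $75000.

$75000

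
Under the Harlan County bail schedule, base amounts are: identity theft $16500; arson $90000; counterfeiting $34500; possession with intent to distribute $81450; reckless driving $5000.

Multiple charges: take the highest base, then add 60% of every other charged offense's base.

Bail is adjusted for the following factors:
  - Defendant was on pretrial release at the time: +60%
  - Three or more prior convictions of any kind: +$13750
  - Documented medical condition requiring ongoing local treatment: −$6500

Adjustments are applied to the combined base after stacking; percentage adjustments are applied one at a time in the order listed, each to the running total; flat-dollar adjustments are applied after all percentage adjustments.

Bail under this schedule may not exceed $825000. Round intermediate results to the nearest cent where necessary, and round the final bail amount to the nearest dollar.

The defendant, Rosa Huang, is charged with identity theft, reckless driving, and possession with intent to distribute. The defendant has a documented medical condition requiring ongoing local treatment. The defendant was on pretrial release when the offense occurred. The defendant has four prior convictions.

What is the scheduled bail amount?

$158210

Base amounts from the schedule: identity theft $16500; reckless driving $5000; possession with intent to distribute $81450.
Stacking rule: highest base plus 60% of each additional charge. Highest is possession with intent to distribute at $81450. Additional: $16500 × 60% = $9900; $5000 × 60% = $3000. Combined base = $81450 + $12900 = $94350.
Defendant was on pretrial release at the time (+60%): $94350 × 1.6 = $150960.
Three or more prior convictions of any kind (+$13750 flat): $150960 + $13750 = $164710.
Documented medical condition requiring ongoing local treatment (−$6500 flat): $164710 − $6500 = $158210.
$158210 is within the $825000 maximum.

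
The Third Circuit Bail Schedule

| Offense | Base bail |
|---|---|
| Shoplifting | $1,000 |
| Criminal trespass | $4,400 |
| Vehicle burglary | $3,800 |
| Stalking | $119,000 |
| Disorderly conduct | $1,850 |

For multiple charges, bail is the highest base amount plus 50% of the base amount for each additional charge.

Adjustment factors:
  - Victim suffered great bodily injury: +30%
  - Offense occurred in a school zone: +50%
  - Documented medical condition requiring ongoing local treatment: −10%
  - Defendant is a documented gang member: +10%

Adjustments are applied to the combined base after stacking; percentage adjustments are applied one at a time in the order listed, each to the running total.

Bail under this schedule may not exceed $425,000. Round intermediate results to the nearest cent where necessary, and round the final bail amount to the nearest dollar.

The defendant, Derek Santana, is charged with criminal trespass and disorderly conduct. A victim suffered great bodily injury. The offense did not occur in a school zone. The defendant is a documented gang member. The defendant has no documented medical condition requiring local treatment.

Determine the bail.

Base amounts from the schedule: criminal trespass $4,400; disorderly conduct $1,850.
Stacking rule: highest base plus 50% of each additional charge. Highest is criminal trespass at $4,400. Additional: $1,850 × 50% = $925. Combined base = $4,400 + $925 = $5,325.
Victim suffered great bodily injury (+30%): $5,325 × 1.3 = $6,922.50.
Defendant is a documented gang member (+10%): $6,922.50 × 1.1 = $7,614.75.
$7,614.75 is within the $425,000 maximum.
Rounded to the nearest dollar: $7,615.

$7,615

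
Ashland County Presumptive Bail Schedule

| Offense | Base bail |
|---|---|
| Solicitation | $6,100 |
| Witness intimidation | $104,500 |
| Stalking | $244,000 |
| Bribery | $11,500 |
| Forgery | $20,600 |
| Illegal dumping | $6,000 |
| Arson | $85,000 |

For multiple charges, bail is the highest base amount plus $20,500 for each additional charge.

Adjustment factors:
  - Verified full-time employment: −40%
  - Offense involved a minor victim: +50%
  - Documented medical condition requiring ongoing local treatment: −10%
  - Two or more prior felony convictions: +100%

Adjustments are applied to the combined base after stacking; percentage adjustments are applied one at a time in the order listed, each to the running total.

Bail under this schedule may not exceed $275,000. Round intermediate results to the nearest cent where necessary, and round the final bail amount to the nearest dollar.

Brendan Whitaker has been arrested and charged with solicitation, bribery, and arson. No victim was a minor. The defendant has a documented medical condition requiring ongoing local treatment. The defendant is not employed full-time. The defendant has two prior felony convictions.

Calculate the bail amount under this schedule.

Base amounts from the schedule: solicitation $6,100; bribery $11,500; arson $85,000.
Stacking rule: highest base plus $20,500 per additional charge. Highest is arson at $85,000; 2 additional charges → +$41,000. Combined base = $126,000.
Documented medical condition requiring ongoing local treatment (−10%): $126,000 × 0.9 = $113,400.
Two or more prior felony convictions (+100%): $113,400 × 2 = $226,800.
$226,800 is within the $275,000 maximum.

$226,800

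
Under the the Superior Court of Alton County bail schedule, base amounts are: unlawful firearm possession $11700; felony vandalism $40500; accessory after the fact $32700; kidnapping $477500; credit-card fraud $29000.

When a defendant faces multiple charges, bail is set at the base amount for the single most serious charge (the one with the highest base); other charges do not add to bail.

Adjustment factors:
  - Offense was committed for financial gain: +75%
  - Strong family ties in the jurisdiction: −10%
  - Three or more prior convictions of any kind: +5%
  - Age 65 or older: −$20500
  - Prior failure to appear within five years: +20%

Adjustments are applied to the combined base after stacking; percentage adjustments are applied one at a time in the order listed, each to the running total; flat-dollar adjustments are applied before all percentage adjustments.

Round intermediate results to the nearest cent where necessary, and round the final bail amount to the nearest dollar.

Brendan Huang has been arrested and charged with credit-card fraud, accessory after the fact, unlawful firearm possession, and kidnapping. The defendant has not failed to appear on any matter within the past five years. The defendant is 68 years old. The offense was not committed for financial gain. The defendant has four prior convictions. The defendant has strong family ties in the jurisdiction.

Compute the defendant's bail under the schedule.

$431865

Base amounts from the schedule: credit-card fraud $29000; accessory after the fact $32700; unlawful firearm possession $11700; kidnapping $477500.
Stacking rule: use the highest base only. Highest is kidnapping at $477500. Combined base = $477500.
Age 65 or older (−$20500 flat): $477500 − $20500 = $457000.
Strong family ties in the jurisdiction (−10%): $457000 × 0.9 = $411300.
Three or more prior convictions of any kind (+5%): $411300 × 1.05 = $431865.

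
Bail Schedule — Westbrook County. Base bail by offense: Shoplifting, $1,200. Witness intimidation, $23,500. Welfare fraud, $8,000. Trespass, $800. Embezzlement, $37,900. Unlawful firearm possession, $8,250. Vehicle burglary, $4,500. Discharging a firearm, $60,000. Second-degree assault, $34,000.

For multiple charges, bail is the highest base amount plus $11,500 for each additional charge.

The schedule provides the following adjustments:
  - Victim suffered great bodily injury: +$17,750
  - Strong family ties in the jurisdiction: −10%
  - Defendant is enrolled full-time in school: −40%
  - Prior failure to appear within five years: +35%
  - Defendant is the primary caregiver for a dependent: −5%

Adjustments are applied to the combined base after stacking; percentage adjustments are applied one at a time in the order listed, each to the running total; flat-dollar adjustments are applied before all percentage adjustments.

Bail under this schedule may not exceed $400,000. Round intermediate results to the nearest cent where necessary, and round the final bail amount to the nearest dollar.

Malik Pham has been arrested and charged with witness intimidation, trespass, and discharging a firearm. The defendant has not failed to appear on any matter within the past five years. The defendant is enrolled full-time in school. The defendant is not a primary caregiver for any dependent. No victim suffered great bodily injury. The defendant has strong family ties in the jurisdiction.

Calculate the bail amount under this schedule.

Base amounts from the schedule: witness intimidation $23,500; trespass $800; discharging a firearm $60,000.
Stacking rule: highest base plus $11,500 per additional charge. Highest is discharging a firearm at $60,000; 2 additional charges → +$23,000. Combined base = $83,000.
Strong family ties in the jurisdiction (−10%): $83,000 × 0.9 = $74,700.
Defendant is enrolled full-time in school (−40%): $74,700 × 0.6 = $44,820.
$44,820 is within the $400,000 maximum.

$44,820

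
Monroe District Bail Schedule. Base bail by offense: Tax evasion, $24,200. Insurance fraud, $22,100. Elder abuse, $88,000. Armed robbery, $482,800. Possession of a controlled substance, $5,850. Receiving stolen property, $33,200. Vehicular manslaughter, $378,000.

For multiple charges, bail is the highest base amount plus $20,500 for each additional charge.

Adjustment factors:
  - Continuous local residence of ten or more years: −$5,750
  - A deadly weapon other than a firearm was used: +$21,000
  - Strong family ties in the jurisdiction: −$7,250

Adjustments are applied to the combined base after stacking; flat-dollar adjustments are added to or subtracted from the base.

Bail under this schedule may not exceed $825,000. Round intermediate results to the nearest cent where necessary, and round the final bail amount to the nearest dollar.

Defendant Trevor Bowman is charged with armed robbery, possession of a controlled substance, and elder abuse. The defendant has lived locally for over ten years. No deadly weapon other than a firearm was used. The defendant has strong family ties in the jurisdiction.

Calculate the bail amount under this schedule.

$510,800

Base amounts from the schedule: armed robbery $482,800; possession of a controlled substance $5,850; elder abuse $88,000.
Stacking rule: highest base plus $20,500 per additional charge. Highest is armed robbery at $482,800; 2 additional charges → +$41,000. Combined base = $523,800.
Continuous local residence of ten or more years (−$5,750 flat): $523,800 − $5,750 = $518,050.
Strong family ties in the jurisdiction (−$7,250 flat): $518,050 − $7,250 = $510,800.
$510,800 is within the $825,000 maximum.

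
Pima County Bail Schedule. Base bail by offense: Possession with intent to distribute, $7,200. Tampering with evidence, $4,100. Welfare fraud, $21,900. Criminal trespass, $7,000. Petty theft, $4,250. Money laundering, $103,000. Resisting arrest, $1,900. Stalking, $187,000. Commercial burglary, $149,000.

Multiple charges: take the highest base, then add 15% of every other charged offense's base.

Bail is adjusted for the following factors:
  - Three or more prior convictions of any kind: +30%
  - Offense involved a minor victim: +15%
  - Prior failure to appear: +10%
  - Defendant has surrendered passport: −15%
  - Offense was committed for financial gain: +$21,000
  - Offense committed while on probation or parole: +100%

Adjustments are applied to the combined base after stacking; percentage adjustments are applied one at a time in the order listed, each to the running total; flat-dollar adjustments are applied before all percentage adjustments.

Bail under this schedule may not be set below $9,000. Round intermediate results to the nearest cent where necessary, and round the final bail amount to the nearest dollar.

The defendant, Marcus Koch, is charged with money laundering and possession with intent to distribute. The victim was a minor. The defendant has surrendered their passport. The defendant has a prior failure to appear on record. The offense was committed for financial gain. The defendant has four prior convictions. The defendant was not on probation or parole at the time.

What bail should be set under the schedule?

$174,840

Base amounts from the schedule: money laundering $103,000; possession with intent to distribute $7,200.
Stacking rule: highest base plus 15% of each additional charge. Highest is money laundering at $103,000. Additional: $7,200 × 15% = $1,080. Combined base = $103,000 + $1,080 = $104,080.
Offense was committed for financial gain (+$21,000 flat): $104,080 + $21,000 = $125,080.
Three or more prior convictions of any kind (+30%): $125,080 × 1.3 = $162,604.
Offense involved a minor victim (+15%): $162,604 × 1.15 = $186,994.60.
Prior failure to appear (+10%): $186,994.60 × 1.1 = $205,694.06.
Defendant has surrendered passport (−15%): $205,694.06 × 0.85 = $174,839.95.
$174,839.95 is at or above the $9,000 minimum.
Rounded to the nearest dollar: $174,840.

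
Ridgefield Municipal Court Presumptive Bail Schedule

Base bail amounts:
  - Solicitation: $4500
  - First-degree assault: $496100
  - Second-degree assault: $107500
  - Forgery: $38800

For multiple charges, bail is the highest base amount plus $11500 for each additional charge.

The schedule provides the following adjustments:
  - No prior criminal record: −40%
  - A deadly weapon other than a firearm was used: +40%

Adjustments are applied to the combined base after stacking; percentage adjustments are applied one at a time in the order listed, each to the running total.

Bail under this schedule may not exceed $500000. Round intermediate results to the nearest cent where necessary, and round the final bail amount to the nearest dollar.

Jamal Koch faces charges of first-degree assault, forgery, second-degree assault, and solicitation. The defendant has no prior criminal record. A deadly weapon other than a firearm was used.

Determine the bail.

Base amounts from the schedule: first-degree assault $496100; forgery $38800; second-degree assault $107500; solicitation $4500.
Stacking rule: highest base plus $11500 per additional charge. Highest is first-degree assault at $496100; 3 additional charges → +$34500. Combined base = $530600.
No prior criminal record (−40%): $530600 × 0.6 = $318360.
A deadly weapon other than a firearm was used (+40%): $318360 × 1.4 = $445704.
$445704 is within the $500000 maximum.

$445704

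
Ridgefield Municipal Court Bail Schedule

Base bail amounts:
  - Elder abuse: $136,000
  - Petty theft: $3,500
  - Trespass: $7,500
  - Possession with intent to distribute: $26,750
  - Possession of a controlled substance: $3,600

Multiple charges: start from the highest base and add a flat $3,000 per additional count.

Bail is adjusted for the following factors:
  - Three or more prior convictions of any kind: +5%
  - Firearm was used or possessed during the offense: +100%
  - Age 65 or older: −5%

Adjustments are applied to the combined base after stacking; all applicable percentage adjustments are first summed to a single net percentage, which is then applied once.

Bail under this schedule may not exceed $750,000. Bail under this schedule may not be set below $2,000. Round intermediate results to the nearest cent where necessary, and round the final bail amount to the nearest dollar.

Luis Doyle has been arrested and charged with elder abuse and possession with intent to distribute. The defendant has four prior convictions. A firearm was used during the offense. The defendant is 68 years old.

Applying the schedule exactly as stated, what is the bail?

Base amounts from the schedule: elder abuse $136,000; possession with intent to distribute $26,750.
Stacking rule: highest base plus $3,000 per additional charge. Highest is elder abuse at $136,000; 1 additional charge → +$3,000. Combined base = $139,000.
Net percentage adjustment: +5% +100% −5% = +100%. $139,000 × 2 = $278,000.
$278,000 is within the $750,000 maximum.
$278,000 is at or above the $2,000 minimum.

$278,000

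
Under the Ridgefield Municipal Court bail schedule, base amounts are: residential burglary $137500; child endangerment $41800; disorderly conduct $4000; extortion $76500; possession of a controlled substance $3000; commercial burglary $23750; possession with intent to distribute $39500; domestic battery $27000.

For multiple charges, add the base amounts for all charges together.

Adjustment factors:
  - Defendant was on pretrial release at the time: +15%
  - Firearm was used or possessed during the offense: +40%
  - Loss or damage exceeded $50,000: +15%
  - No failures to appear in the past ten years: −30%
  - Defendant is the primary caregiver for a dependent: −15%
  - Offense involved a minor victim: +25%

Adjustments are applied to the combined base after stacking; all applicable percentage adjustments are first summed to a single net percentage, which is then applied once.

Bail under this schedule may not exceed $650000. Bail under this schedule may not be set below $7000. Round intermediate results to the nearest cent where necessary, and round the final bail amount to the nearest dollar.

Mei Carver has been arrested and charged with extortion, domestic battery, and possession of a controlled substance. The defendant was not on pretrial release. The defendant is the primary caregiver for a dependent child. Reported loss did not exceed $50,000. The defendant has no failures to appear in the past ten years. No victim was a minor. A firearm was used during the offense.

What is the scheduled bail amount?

Base amounts from the schedule: extortion $76500; domestic battery $27000; possession of a controlled substance $3000.
Stacking rule: sum of all bases. $76500 + $27000 + $3000 = $106500.
Net percentage adjustment: +40% −30% −15% = −5%. $106500 × 0.95 = $101175.
$101175 is within the $650000 maximum.
$101175 is at or above the $7000 minimum.

$101175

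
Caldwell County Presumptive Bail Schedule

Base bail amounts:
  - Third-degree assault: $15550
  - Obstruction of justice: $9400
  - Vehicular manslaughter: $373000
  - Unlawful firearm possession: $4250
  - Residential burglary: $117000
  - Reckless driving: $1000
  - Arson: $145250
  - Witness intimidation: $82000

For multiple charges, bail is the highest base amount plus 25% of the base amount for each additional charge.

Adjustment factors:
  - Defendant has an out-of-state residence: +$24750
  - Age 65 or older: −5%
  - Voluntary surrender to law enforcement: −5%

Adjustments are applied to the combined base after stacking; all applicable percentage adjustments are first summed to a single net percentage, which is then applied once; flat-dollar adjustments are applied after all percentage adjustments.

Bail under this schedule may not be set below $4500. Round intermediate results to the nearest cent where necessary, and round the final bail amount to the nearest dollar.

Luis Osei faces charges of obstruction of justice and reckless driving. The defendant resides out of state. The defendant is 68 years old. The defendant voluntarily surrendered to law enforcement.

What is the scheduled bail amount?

Base amounts from the schedule: obstruction of justice $9400; reckless driving $1000.
Stacking rule: highest base plus 25% of each additional charge. Highest is obstruction of justice at $9400. Additional: $1000 × 25% = $250. Combined base = $9400 + $250 = $9650.
Net percentage adjustment: −5% −5% = −10%. $9650 × 0.9 = $8685.
Defendant has an out-of-state residence (+$24750 flat): $8685 + $24750 = $33435.
$33435 is at or above the $4500 minimum.

$33435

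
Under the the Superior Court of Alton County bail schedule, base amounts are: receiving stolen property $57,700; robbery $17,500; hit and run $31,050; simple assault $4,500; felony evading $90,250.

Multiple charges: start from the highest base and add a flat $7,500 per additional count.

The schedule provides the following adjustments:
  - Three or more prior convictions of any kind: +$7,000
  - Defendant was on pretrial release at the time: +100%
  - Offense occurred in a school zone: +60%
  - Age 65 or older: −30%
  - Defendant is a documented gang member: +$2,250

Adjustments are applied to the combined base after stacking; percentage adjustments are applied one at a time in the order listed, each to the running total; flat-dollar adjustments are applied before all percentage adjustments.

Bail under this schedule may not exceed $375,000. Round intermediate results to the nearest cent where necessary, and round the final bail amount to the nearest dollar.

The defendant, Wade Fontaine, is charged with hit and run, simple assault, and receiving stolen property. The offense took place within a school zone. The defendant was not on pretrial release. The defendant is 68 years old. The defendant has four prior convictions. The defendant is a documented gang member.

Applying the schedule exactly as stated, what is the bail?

$91,784

Base amounts from the schedule: hit and run $31,050; simple assault $4,500; receiving stolen property $57,700.
Stacking rule: highest base plus $7,500 per additional charge. Highest is receiving stolen property at $57,700; 2 additional charges → +$15,000. Combined base = $72,700.
Three or more prior convictions of any kind (+$7,000 flat): $72,700 + $7,000 = $79,700.
Defendant is a documented gang member (+$2,250 flat): $79,700 + $2,250 = $81,950.
Offense occurred in a school zone (+60%): $81,950 × 1.6 = $131,120.
Age 65 or older (−30%): $131,120 × 0.7 = $91,784.
$91,784 is within the $375,000 maximum.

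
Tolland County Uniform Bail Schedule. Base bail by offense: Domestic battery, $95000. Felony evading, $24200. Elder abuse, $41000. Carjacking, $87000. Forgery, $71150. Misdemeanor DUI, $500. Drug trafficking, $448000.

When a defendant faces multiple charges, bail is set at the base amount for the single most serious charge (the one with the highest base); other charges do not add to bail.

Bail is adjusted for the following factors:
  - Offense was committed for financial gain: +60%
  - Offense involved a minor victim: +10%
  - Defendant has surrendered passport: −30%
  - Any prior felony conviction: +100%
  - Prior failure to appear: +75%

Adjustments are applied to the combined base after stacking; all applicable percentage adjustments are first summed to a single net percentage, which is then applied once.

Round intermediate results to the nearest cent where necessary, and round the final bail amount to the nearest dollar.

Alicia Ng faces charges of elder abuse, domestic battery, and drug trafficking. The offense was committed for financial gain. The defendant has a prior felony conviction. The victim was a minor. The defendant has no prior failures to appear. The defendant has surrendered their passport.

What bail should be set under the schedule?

Base amounts from the schedule: elder abuse $41000; domestic battery $95000; drug trafficking $448000.
Stacking rule: use the highest base only. Highest is drug trafficking at $448000. Combined base = $448000.
Net percentage adjustment: +60% +10% −30% +100% = +140%. $448000 × 2.4 = $1075200.

$1075200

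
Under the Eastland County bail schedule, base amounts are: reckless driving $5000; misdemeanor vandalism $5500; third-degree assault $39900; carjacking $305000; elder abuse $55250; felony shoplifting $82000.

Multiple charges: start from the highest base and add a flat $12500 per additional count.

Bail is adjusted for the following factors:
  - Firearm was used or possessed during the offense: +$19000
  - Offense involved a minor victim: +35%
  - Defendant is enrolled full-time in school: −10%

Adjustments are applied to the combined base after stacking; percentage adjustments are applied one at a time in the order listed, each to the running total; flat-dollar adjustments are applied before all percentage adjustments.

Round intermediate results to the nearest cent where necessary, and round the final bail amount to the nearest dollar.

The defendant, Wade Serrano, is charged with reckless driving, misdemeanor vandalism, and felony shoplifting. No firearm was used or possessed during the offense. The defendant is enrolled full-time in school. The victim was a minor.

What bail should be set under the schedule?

$130005

Base amounts from the schedule: reckless driving $5000; misdemeanor vandalism $5500; felony shoplifting $82000.
Stacking rule: highest base plus $12500 per additional charge. Highest is felony shoplifting at $82000; 2 additional charges → +$25000. Combined base = $107000.
Offense involved a minor victim (+35%): $107000 × 1.35 = $144450.
Defendant is enrolled full-time in school (−10%): $144450 × 0.9 = $130005.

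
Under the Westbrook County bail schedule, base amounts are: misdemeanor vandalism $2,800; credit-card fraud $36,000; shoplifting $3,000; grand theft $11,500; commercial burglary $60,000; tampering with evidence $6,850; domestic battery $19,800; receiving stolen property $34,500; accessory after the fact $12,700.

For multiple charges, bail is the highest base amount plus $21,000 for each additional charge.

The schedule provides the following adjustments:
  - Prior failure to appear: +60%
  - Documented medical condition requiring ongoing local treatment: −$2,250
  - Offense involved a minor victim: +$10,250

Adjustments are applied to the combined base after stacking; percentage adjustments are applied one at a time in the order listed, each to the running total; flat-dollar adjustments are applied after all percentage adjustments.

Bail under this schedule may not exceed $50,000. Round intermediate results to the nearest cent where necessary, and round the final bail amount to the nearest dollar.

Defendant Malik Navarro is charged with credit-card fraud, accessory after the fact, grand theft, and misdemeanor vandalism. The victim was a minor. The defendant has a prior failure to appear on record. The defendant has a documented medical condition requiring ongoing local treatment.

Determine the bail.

$50,000

Base amounts from the schedule: credit-card fraud $36,000; accessory after the fact $12,700; grand theft $11,500; misdemeanor vandalism $2,800.
Stacking rule: highest base plus $21,000 per additional charge. Highest is credit-card fraud at $36,000; 3 additional charges → +$63,000. Combined base = $99,000.
Prior failure to appear (+60%): $99,000 × 1.6 = $158,400.
Documented medical condition requiring ongoing local treatment (−$2,250 flat): $158,400 − $2,250 = $156,150.
Offense involved a minor victim (+$10,250 flat): $156,150 + $10,250 = $166,400.
Result $166,400 exceeds the maximum of $50,000; bail is capped at $50,000.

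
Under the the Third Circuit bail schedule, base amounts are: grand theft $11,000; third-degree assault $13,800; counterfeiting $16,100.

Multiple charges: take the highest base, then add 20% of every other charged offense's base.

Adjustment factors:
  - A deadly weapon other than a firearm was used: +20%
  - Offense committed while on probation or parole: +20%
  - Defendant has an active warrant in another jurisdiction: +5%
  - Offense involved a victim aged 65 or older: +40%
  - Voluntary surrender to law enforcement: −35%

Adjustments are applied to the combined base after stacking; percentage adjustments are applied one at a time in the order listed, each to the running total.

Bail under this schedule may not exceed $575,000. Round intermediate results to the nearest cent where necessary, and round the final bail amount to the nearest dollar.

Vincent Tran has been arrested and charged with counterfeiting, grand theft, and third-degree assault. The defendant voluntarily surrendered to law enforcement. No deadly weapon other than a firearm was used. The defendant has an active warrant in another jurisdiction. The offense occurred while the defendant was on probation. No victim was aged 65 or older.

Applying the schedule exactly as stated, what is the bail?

Base amounts from the schedule: counterfeiting $16,100; grand theft $11,000; third-degree assault $13,800.
Stacking rule: highest base plus 20% of each additional charge. Highest is counterfeiting at $16,100. Additional: $11,000 × 20% = $2,200; $13,800 × 20% = $2,760. Combined base = $16,100 + $4,960 = $21,060.
Offense committed while on probation or parole (+20%): $21,060 × 1.2 = $25,272.
Defendant has an active warrant in another jurisdiction (+5%): $25,272 × 1.05 = $26,535.60.
Voluntary surrender to law enforcement (−35%): $26,535.60 × 0.65 = $17,248.14.
$17,248.14 is within the $575,000 maximum.
Rounded to the nearest dollar: $17,248.

$17,248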